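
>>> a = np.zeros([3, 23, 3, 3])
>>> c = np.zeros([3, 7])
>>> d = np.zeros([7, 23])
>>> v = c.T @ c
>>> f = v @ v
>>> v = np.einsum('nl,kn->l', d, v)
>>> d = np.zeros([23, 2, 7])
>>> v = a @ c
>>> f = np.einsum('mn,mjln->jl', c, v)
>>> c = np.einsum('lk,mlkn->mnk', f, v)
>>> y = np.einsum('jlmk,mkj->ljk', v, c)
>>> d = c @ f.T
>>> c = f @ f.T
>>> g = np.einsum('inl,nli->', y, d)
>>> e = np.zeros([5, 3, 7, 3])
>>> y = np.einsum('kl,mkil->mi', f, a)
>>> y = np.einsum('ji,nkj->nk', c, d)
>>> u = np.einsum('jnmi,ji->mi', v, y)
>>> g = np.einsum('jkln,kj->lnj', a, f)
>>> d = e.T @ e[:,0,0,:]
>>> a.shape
(3, 23, 3, 3)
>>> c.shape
(23, 23)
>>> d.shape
(3, 7, 3, 3)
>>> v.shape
(3, 23, 3, 7)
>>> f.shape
(23, 3)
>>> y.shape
(3, 7)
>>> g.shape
(3, 3, 3)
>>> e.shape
(5, 3, 7, 3)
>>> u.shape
(3, 7)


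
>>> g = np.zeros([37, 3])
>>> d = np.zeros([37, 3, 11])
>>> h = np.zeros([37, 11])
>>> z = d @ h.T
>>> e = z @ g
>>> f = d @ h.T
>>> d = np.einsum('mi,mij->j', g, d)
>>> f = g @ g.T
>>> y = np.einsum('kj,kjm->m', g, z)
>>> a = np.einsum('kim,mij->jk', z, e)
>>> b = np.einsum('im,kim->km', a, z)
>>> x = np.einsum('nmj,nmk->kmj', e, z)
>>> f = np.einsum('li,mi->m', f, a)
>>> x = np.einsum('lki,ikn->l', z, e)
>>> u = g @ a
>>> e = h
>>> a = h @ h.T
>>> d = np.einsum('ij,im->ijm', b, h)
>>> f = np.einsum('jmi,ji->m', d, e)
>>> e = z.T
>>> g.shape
(37, 3)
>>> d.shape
(37, 37, 11)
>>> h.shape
(37, 11)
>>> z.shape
(37, 3, 37)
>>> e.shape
(37, 3, 37)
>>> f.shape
(37,)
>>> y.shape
(37,)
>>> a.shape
(37, 37)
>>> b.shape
(37, 37)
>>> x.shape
(37,)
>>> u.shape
(37, 37)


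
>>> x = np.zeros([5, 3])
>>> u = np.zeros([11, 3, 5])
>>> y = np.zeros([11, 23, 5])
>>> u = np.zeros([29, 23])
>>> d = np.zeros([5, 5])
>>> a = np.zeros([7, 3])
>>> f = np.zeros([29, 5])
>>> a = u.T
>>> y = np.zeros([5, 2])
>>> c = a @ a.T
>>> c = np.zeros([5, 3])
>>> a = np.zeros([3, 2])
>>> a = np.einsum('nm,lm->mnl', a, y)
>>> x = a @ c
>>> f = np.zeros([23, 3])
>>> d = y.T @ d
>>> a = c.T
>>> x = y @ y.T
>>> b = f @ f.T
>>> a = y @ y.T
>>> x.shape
(5, 5)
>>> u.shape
(29, 23)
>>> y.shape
(5, 2)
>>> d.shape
(2, 5)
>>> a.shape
(5, 5)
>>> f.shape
(23, 3)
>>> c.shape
(5, 3)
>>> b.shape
(23, 23)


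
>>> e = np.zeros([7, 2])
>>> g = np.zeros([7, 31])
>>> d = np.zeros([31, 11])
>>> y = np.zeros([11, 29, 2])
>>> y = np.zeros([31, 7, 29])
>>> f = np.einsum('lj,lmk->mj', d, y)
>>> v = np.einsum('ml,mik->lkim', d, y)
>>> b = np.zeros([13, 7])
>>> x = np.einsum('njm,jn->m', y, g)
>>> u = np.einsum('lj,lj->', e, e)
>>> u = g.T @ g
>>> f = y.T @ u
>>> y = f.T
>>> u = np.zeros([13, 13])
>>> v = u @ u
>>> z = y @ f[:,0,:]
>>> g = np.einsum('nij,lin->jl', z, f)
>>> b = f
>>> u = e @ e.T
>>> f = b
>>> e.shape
(7, 2)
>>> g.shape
(31, 29)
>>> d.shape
(31, 11)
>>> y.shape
(31, 7, 29)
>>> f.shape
(29, 7, 31)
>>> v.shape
(13, 13)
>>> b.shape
(29, 7, 31)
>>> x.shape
(29,)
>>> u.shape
(7, 7)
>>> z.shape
(31, 7, 31)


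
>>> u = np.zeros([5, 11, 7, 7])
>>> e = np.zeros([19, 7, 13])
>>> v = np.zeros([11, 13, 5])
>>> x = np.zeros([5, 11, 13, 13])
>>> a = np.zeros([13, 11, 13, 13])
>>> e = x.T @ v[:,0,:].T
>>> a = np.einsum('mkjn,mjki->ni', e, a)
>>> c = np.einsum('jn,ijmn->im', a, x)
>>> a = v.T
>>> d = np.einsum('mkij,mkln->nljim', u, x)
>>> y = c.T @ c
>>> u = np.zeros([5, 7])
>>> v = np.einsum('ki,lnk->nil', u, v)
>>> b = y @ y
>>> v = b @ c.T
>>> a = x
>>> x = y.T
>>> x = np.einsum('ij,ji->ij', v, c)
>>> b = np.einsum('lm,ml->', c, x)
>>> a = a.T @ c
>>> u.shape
(5, 7)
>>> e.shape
(13, 13, 11, 11)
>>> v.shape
(13, 5)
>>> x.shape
(13, 5)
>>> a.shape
(13, 13, 11, 13)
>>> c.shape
(5, 13)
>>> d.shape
(13, 13, 7, 7, 5)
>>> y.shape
(13, 13)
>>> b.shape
()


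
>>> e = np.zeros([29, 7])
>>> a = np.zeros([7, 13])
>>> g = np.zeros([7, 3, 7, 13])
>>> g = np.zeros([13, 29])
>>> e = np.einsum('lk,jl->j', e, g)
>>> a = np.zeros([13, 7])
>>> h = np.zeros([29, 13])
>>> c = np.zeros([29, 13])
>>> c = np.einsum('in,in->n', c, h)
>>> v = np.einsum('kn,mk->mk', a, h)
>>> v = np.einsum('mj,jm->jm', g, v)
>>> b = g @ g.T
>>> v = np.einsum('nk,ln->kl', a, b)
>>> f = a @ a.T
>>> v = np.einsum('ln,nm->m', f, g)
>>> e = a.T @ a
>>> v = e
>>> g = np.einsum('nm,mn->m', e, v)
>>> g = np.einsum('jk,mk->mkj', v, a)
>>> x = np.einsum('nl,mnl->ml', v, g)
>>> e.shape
(7, 7)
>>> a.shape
(13, 7)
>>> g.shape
(13, 7, 7)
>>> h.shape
(29, 13)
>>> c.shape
(13,)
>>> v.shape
(7, 7)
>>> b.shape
(13, 13)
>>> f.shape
(13, 13)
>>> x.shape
(13, 7)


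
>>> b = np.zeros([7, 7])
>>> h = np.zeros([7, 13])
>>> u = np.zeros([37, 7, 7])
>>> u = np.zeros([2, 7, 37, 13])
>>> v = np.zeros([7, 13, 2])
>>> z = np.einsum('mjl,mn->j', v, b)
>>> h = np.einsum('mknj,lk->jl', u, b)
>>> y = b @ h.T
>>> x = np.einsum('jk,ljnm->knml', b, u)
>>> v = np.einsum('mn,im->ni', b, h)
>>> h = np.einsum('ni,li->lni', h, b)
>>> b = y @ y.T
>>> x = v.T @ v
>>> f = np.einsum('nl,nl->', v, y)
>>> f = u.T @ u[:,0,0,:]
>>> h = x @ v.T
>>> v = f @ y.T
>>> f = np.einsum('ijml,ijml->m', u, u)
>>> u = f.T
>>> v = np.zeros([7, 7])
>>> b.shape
(7, 7)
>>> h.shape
(13, 7)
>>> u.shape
(37,)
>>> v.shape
(7, 7)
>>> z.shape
(13,)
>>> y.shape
(7, 13)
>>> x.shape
(13, 13)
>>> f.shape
(37,)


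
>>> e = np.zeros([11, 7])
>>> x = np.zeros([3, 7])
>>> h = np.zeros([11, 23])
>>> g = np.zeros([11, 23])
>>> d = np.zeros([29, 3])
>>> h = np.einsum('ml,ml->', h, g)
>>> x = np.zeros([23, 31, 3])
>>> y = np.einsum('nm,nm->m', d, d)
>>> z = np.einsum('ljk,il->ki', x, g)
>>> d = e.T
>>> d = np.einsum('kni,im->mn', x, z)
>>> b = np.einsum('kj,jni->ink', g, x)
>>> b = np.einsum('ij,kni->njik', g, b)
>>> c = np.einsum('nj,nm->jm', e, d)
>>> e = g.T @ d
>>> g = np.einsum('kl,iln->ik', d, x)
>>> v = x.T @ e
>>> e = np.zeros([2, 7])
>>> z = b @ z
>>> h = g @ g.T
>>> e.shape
(2, 7)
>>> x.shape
(23, 31, 3)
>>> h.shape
(23, 23)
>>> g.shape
(23, 11)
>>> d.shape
(11, 31)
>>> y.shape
(3,)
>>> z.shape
(31, 23, 11, 11)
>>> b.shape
(31, 23, 11, 3)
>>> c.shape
(7, 31)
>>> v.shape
(3, 31, 31)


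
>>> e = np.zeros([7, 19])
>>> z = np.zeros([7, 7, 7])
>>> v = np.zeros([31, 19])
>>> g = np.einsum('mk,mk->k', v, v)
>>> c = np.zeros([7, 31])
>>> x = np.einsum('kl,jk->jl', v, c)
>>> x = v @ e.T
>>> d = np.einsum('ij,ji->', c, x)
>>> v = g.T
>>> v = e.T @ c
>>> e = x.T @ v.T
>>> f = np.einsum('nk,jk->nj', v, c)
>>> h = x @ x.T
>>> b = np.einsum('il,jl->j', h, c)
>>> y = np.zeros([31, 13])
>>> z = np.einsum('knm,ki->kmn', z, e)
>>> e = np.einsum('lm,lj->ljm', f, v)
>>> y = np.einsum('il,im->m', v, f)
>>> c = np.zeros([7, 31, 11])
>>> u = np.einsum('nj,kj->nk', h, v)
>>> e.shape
(19, 31, 7)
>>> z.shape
(7, 7, 7)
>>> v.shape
(19, 31)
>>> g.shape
(19,)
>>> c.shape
(7, 31, 11)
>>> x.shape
(31, 7)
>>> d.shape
()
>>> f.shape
(19, 7)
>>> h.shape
(31, 31)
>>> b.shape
(7,)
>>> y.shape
(7,)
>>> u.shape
(31, 19)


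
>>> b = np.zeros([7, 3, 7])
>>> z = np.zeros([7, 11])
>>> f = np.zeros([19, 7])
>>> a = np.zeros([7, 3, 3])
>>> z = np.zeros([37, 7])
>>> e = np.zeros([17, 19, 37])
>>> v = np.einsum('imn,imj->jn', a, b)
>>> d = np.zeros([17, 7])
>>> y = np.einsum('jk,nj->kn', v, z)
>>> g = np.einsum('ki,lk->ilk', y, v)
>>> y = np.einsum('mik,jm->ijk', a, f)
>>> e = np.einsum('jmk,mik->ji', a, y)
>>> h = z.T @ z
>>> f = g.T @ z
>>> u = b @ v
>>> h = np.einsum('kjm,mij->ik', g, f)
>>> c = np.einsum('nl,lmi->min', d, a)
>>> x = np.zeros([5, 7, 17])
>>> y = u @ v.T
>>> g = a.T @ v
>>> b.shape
(7, 3, 7)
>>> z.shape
(37, 7)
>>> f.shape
(3, 7, 7)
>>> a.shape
(7, 3, 3)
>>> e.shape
(7, 19)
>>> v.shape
(7, 3)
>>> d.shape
(17, 7)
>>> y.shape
(7, 3, 7)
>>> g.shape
(3, 3, 3)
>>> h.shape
(7, 37)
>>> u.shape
(7, 3, 3)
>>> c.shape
(3, 3, 17)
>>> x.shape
(5, 7, 17)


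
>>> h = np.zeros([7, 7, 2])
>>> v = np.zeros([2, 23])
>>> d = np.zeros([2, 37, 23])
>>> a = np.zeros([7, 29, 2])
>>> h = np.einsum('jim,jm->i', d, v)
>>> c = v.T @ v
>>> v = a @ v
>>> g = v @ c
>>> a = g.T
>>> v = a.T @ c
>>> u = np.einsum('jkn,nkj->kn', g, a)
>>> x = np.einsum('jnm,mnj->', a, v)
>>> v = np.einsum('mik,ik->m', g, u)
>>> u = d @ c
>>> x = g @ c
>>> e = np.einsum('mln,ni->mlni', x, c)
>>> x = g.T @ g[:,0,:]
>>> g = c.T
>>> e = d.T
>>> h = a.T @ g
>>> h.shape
(7, 29, 23)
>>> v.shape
(7,)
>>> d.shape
(2, 37, 23)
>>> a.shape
(23, 29, 7)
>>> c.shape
(23, 23)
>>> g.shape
(23, 23)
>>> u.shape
(2, 37, 23)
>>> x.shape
(23, 29, 23)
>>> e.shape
(23, 37, 2)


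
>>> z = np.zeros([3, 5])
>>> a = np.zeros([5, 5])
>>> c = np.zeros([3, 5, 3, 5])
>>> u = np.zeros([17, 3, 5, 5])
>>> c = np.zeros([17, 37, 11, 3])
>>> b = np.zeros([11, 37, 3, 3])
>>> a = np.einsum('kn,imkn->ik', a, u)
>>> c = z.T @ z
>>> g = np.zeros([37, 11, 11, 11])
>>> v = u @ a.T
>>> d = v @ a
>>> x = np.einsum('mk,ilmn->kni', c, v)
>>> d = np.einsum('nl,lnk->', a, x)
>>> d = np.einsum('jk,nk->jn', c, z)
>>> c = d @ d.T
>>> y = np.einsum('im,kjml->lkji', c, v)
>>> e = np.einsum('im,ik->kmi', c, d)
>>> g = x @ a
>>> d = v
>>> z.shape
(3, 5)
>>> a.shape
(17, 5)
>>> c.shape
(5, 5)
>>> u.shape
(17, 3, 5, 5)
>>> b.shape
(11, 37, 3, 3)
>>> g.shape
(5, 17, 5)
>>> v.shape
(17, 3, 5, 17)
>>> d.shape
(17, 3, 5, 17)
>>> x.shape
(5, 17, 17)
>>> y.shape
(17, 17, 3, 5)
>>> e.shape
(3, 5, 5)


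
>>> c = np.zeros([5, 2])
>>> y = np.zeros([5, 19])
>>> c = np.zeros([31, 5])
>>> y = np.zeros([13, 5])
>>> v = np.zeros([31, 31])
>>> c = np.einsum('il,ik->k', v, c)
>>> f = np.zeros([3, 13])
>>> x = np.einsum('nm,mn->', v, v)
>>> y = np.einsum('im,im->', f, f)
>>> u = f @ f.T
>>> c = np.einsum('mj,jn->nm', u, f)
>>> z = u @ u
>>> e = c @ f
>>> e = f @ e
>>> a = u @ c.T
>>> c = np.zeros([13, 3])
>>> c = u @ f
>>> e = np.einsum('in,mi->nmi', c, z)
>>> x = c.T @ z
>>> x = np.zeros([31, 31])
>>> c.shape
(3, 13)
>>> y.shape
()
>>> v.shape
(31, 31)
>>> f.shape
(3, 13)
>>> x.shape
(31, 31)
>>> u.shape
(3, 3)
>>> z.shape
(3, 3)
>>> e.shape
(13, 3, 3)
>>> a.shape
(3, 13)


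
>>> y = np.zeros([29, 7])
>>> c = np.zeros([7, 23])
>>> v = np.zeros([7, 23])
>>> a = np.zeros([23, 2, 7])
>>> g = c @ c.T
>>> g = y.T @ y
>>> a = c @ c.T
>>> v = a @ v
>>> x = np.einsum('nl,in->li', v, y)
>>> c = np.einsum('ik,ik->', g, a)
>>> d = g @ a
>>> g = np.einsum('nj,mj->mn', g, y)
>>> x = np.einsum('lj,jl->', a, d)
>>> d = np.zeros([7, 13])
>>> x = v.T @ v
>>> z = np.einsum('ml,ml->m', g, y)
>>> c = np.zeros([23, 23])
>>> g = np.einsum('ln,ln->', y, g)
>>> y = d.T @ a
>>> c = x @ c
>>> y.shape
(13, 7)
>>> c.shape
(23, 23)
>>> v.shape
(7, 23)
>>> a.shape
(7, 7)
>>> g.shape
()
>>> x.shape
(23, 23)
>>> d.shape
(7, 13)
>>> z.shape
(29,)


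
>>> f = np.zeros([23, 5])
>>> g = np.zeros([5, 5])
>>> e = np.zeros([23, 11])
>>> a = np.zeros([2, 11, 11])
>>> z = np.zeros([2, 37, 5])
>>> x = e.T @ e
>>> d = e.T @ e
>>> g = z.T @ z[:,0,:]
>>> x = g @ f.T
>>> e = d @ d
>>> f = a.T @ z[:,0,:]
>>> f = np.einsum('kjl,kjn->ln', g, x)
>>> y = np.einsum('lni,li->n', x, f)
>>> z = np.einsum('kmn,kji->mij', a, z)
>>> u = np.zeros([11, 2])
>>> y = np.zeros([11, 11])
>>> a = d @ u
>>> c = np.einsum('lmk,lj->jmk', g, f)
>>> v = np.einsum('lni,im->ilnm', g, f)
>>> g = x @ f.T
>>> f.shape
(5, 23)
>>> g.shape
(5, 37, 5)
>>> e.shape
(11, 11)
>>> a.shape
(11, 2)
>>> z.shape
(11, 5, 37)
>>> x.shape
(5, 37, 23)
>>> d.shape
(11, 11)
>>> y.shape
(11, 11)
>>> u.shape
(11, 2)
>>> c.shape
(23, 37, 5)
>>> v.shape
(5, 5, 37, 23)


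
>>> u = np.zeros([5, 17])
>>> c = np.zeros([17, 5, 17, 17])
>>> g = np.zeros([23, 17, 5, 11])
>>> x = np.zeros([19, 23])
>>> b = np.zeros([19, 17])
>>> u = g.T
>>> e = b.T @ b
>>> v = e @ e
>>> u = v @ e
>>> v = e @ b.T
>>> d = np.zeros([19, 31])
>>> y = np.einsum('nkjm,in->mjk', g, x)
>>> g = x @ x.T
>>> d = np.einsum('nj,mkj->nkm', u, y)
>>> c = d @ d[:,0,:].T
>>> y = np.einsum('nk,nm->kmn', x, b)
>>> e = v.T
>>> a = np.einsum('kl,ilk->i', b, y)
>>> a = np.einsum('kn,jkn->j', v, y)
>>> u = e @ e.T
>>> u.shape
(19, 19)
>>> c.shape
(17, 5, 17)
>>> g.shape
(19, 19)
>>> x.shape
(19, 23)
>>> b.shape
(19, 17)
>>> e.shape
(19, 17)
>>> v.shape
(17, 19)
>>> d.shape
(17, 5, 11)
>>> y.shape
(23, 17, 19)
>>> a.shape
(23,)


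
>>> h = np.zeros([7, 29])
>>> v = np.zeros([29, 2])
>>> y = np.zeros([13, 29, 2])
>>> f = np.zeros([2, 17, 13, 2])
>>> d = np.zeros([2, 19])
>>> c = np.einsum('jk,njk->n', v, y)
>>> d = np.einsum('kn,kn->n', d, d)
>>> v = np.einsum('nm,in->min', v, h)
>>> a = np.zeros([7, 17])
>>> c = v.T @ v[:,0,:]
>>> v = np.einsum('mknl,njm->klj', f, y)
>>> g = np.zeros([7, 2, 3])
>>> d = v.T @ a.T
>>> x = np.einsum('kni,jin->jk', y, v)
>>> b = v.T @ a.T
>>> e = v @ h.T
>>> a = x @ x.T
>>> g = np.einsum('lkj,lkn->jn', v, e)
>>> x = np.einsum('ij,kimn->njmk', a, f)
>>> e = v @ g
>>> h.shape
(7, 29)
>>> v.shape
(17, 2, 29)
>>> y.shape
(13, 29, 2)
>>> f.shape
(2, 17, 13, 2)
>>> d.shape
(29, 2, 7)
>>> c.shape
(29, 7, 29)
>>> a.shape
(17, 17)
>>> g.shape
(29, 7)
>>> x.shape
(2, 17, 13, 2)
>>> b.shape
(29, 2, 7)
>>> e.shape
(17, 2, 7)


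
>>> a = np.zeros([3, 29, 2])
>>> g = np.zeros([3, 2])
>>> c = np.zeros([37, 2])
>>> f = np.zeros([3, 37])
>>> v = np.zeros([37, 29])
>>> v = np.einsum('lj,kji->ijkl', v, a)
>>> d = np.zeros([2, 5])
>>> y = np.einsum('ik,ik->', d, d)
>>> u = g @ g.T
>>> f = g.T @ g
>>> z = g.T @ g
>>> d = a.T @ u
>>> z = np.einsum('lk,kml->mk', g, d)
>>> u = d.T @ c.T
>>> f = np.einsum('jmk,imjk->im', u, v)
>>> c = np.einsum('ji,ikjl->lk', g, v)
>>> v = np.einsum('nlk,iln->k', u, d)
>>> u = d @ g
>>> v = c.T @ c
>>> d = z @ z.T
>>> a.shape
(3, 29, 2)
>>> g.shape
(3, 2)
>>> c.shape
(37, 29)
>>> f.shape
(2, 29)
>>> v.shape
(29, 29)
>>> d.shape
(29, 29)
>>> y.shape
()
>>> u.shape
(2, 29, 2)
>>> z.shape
(29, 2)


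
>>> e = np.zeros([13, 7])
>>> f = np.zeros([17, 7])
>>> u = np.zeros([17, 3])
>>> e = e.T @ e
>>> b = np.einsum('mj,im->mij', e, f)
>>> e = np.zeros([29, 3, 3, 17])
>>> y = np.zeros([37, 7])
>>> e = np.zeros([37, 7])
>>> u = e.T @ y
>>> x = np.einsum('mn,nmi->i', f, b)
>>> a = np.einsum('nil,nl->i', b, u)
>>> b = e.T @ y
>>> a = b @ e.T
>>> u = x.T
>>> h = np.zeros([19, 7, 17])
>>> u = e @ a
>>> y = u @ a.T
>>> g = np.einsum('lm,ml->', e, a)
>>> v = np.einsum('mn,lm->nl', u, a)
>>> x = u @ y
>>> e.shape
(37, 7)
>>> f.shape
(17, 7)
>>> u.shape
(37, 37)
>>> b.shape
(7, 7)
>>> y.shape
(37, 7)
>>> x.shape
(37, 7)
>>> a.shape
(7, 37)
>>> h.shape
(19, 7, 17)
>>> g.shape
()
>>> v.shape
(37, 7)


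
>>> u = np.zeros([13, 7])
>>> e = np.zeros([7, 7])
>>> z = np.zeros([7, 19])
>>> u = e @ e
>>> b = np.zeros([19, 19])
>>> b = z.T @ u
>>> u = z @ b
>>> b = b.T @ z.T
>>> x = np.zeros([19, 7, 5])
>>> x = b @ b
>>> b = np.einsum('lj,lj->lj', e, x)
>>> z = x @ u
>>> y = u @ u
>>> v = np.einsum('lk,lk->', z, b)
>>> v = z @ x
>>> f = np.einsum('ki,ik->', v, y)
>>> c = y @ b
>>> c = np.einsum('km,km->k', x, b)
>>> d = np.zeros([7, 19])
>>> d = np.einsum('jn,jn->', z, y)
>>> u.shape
(7, 7)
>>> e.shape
(7, 7)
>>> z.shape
(7, 7)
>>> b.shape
(7, 7)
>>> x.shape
(7, 7)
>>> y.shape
(7, 7)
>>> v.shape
(7, 7)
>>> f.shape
()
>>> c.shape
(7,)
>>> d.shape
()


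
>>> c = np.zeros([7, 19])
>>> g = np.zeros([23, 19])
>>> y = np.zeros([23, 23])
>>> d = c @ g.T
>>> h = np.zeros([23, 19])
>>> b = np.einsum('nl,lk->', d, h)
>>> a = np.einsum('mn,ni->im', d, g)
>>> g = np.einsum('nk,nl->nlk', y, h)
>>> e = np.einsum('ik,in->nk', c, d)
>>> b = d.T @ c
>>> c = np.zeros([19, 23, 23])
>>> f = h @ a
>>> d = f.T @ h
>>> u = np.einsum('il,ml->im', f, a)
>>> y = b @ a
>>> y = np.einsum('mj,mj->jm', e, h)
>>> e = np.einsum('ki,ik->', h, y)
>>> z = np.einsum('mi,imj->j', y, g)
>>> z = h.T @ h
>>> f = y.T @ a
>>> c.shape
(19, 23, 23)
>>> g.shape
(23, 19, 23)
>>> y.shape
(19, 23)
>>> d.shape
(7, 19)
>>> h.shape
(23, 19)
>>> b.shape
(23, 19)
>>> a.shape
(19, 7)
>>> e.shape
()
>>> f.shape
(23, 7)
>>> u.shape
(23, 19)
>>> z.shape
(19, 19)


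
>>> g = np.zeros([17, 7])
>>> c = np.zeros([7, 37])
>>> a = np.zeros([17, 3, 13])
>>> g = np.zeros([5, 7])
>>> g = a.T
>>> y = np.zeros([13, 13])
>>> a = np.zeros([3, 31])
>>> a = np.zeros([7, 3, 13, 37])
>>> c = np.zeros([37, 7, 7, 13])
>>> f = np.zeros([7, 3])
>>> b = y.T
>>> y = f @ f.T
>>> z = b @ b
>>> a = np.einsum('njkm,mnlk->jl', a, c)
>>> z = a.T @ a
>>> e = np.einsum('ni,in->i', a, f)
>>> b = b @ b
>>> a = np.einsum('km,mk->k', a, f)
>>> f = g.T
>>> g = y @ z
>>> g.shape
(7, 7)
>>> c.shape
(37, 7, 7, 13)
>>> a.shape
(3,)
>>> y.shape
(7, 7)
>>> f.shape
(17, 3, 13)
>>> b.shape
(13, 13)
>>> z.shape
(7, 7)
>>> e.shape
(7,)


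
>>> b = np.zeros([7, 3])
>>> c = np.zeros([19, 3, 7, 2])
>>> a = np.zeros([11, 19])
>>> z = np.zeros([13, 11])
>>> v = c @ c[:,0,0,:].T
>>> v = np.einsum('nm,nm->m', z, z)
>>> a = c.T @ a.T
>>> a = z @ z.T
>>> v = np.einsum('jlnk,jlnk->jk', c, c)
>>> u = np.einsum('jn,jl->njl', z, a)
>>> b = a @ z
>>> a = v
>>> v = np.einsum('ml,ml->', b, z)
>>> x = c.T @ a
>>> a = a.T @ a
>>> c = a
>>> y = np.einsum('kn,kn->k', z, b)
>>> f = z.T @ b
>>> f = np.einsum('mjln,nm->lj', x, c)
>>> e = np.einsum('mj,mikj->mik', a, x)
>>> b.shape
(13, 11)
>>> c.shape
(2, 2)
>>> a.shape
(2, 2)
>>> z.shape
(13, 11)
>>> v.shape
()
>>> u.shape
(11, 13, 13)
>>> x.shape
(2, 7, 3, 2)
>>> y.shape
(13,)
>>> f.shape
(3, 7)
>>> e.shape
(2, 7, 3)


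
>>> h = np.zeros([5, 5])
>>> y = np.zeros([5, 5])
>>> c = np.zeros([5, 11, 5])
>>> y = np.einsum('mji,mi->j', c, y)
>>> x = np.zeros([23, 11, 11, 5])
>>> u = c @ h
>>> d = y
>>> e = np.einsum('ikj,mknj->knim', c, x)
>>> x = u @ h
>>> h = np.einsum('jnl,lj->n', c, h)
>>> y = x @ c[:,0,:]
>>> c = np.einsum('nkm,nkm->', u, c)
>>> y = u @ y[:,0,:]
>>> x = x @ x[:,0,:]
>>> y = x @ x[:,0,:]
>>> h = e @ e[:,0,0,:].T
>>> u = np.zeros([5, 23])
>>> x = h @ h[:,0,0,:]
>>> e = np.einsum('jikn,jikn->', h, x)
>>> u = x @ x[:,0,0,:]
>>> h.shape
(11, 11, 5, 11)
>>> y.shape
(5, 11, 5)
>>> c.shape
()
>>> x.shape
(11, 11, 5, 11)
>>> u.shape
(11, 11, 5, 11)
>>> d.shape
(11,)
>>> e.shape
()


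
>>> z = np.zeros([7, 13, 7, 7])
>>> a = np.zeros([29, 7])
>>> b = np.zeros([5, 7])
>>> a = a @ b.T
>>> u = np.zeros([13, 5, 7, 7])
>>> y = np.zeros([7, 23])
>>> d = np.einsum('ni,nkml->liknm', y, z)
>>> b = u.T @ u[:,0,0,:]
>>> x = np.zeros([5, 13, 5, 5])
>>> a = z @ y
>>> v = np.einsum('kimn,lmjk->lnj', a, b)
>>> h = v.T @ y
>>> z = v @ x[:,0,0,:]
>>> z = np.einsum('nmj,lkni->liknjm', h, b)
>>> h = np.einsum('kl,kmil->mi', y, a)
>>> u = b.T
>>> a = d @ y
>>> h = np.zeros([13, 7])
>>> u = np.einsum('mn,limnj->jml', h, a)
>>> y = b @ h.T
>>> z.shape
(7, 7, 7, 5, 23, 23)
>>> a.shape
(7, 23, 13, 7, 23)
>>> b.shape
(7, 7, 5, 7)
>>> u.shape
(23, 13, 7)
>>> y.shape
(7, 7, 5, 13)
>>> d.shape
(7, 23, 13, 7, 7)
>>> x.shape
(5, 13, 5, 5)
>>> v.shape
(7, 23, 5)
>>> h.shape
(13, 7)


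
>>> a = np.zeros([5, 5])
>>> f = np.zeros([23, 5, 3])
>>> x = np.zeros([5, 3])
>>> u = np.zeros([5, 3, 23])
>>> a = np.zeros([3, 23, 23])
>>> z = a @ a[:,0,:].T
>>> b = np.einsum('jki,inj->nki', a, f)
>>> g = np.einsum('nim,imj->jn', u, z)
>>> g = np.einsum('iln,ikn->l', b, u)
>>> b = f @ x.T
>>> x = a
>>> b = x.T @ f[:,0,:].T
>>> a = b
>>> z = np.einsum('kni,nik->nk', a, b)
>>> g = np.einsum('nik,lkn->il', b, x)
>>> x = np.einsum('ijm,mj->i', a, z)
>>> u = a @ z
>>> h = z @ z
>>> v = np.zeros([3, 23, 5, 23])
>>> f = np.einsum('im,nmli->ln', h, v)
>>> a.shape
(23, 23, 23)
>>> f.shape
(5, 3)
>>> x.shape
(23,)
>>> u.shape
(23, 23, 23)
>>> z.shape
(23, 23)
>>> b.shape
(23, 23, 23)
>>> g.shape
(23, 3)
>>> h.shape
(23, 23)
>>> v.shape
(3, 23, 5, 23)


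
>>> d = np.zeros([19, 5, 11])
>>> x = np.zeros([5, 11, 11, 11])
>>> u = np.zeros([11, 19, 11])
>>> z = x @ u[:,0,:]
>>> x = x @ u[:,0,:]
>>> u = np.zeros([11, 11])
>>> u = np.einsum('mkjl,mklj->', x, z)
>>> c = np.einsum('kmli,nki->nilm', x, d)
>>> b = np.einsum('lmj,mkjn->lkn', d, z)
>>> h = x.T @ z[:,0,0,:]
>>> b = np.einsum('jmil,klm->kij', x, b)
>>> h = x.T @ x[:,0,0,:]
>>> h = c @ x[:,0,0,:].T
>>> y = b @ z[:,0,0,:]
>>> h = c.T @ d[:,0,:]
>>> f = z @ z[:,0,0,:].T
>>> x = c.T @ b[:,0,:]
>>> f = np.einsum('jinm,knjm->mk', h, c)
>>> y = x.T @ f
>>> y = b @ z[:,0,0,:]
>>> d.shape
(19, 5, 11)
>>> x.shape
(11, 11, 11, 5)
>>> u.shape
()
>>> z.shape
(5, 11, 11, 11)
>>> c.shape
(19, 11, 11, 11)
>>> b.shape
(19, 11, 5)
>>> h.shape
(11, 11, 11, 11)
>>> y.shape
(19, 11, 11)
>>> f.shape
(11, 19)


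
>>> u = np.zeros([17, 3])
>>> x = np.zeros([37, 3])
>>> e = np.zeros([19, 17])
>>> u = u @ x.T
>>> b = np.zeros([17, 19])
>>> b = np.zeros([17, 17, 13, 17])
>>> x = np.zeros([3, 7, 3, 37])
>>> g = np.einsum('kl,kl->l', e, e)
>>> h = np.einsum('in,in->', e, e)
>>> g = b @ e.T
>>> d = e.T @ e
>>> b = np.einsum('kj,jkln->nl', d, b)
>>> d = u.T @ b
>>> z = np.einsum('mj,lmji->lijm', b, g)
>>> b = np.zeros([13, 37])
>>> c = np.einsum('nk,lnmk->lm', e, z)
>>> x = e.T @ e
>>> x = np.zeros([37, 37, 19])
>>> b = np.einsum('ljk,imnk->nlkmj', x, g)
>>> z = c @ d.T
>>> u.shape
(17, 37)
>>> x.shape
(37, 37, 19)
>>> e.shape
(19, 17)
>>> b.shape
(13, 37, 19, 17, 37)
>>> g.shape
(17, 17, 13, 19)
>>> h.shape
()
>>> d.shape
(37, 13)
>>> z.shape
(17, 37)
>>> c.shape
(17, 13)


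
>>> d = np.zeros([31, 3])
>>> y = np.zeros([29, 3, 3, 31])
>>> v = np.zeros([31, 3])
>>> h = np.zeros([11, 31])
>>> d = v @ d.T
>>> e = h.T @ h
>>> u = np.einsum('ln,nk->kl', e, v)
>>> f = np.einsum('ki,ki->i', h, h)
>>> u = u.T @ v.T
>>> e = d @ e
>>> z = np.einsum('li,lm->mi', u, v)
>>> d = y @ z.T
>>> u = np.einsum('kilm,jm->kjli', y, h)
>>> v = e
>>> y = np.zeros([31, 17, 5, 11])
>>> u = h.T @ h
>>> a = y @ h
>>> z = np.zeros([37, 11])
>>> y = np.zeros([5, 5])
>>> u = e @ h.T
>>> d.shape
(29, 3, 3, 3)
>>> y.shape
(5, 5)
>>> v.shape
(31, 31)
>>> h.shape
(11, 31)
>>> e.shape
(31, 31)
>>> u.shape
(31, 11)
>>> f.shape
(31,)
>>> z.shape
(37, 11)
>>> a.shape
(31, 17, 5, 31)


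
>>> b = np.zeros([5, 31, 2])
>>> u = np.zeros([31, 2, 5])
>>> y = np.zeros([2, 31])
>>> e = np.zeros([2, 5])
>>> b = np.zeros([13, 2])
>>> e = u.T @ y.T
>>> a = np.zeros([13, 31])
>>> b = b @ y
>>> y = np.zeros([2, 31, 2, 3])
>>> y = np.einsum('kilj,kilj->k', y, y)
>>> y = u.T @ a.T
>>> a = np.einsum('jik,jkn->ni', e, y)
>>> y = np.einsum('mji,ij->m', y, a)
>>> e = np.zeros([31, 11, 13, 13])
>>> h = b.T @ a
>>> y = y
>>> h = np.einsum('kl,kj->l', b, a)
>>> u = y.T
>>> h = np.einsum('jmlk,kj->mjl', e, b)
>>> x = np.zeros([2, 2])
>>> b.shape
(13, 31)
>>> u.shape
(5,)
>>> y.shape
(5,)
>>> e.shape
(31, 11, 13, 13)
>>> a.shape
(13, 2)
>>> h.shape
(11, 31, 13)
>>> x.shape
(2, 2)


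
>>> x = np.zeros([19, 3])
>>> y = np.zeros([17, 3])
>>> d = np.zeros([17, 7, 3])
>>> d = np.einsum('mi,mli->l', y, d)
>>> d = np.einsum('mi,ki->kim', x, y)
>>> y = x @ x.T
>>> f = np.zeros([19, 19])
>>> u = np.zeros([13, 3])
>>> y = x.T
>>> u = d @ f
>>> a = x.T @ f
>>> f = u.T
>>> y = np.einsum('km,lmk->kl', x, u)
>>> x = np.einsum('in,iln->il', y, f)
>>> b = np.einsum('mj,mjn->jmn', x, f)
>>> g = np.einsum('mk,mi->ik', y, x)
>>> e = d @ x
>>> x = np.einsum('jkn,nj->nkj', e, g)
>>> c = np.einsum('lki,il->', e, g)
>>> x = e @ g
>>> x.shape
(17, 3, 17)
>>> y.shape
(19, 17)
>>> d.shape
(17, 3, 19)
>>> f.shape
(19, 3, 17)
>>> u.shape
(17, 3, 19)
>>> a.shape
(3, 19)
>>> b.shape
(3, 19, 17)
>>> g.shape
(3, 17)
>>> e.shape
(17, 3, 3)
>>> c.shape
()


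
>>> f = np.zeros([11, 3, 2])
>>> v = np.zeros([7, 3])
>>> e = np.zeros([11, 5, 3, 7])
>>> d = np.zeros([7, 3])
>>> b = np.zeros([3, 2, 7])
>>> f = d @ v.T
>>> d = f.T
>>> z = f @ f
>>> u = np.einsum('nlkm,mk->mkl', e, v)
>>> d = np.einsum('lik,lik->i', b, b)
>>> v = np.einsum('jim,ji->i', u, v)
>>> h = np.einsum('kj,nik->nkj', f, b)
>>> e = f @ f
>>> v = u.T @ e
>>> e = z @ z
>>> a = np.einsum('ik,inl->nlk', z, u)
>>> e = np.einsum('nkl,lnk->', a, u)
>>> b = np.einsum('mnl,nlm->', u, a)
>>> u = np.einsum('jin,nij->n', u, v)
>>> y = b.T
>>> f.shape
(7, 7)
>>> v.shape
(5, 3, 7)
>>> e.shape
()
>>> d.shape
(2,)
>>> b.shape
()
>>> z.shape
(7, 7)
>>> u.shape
(5,)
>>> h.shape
(3, 7, 7)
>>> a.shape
(3, 5, 7)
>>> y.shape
()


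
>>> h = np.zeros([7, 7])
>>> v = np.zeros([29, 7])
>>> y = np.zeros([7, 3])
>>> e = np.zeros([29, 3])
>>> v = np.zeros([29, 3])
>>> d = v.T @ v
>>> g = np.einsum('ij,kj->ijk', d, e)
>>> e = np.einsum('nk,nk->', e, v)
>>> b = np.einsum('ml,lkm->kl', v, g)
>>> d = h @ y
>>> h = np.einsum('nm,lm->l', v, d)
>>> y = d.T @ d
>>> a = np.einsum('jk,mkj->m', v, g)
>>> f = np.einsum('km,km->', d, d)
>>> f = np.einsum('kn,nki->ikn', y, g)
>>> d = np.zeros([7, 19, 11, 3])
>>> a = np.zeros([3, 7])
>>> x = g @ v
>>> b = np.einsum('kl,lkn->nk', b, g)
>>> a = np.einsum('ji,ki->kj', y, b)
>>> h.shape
(7,)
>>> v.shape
(29, 3)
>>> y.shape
(3, 3)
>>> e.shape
()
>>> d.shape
(7, 19, 11, 3)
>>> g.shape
(3, 3, 29)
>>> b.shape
(29, 3)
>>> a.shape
(29, 3)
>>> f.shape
(29, 3, 3)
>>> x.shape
(3, 3, 3)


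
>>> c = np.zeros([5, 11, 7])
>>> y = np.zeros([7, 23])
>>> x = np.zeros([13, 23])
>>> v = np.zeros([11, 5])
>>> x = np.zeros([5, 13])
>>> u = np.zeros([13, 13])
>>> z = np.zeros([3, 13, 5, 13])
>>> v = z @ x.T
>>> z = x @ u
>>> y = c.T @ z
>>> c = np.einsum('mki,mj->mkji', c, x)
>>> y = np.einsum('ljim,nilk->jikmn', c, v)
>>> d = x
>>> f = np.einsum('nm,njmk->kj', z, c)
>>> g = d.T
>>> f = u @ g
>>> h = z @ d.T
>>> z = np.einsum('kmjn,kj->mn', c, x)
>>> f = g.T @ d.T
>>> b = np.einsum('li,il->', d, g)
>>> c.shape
(5, 11, 13, 7)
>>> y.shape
(11, 13, 5, 7, 3)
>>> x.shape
(5, 13)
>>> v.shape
(3, 13, 5, 5)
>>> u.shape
(13, 13)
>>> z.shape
(11, 7)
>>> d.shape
(5, 13)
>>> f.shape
(5, 5)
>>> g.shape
(13, 5)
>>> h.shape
(5, 5)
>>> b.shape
()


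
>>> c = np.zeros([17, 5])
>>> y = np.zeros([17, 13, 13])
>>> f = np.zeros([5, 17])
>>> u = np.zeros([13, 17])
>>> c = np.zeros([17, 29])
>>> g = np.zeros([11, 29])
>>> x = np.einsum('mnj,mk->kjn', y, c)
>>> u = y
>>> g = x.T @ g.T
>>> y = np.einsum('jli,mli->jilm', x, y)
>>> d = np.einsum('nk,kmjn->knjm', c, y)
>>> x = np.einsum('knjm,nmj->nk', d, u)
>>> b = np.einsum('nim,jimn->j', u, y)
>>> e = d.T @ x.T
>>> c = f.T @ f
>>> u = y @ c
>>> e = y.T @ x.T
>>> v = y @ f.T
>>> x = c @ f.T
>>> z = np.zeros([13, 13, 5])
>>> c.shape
(17, 17)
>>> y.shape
(29, 13, 13, 17)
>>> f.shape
(5, 17)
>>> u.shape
(29, 13, 13, 17)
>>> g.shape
(13, 13, 11)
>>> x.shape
(17, 5)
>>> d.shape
(29, 17, 13, 13)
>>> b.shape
(29,)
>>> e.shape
(17, 13, 13, 17)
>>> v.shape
(29, 13, 13, 5)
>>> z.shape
(13, 13, 5)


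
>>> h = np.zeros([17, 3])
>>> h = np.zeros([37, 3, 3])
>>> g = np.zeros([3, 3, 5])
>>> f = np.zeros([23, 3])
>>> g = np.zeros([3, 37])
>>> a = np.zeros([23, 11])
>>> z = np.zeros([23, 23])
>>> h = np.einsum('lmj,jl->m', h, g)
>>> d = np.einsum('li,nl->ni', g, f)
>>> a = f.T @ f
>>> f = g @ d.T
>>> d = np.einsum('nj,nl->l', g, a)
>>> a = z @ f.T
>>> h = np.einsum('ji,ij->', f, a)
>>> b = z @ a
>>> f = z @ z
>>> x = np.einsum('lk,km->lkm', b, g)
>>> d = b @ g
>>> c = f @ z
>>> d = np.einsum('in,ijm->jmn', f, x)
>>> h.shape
()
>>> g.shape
(3, 37)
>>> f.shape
(23, 23)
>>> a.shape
(23, 3)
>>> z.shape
(23, 23)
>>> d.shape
(3, 37, 23)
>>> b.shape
(23, 3)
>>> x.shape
(23, 3, 37)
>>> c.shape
(23, 23)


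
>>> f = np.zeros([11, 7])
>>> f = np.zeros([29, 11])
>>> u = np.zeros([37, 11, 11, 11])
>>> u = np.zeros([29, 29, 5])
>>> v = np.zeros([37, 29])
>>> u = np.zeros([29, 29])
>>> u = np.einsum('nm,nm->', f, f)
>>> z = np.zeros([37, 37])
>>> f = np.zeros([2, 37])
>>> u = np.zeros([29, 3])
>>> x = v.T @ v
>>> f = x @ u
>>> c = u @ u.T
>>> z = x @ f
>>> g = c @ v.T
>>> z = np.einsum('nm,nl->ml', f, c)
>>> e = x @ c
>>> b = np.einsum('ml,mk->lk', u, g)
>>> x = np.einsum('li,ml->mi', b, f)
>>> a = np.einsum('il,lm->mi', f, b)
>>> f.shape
(29, 3)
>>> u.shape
(29, 3)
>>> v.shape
(37, 29)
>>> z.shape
(3, 29)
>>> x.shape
(29, 37)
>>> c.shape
(29, 29)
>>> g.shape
(29, 37)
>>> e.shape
(29, 29)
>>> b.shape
(3, 37)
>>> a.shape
(37, 29)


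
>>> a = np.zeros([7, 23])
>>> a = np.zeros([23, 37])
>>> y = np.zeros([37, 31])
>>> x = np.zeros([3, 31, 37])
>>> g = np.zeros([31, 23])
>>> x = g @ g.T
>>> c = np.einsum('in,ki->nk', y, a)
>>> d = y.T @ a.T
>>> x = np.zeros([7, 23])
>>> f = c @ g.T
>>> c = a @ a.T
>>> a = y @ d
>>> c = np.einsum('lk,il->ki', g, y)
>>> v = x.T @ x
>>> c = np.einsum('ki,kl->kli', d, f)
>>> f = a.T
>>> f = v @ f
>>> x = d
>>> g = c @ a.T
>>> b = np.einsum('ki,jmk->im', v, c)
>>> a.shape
(37, 23)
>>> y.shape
(37, 31)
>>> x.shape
(31, 23)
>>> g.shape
(31, 31, 37)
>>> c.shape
(31, 31, 23)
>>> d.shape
(31, 23)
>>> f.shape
(23, 37)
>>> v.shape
(23, 23)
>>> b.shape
(23, 31)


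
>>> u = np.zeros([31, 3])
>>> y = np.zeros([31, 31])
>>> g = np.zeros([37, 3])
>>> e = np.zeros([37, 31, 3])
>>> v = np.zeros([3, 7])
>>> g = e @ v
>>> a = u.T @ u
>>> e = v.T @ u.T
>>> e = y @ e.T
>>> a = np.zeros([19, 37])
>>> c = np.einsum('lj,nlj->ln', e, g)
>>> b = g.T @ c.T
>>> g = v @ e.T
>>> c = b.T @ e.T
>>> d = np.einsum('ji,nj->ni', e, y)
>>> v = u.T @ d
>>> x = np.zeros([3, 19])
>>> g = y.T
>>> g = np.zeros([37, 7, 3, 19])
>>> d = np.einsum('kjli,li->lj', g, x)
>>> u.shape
(31, 3)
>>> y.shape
(31, 31)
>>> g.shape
(37, 7, 3, 19)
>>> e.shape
(31, 7)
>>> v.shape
(3, 7)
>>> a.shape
(19, 37)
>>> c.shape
(31, 31, 31)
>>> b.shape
(7, 31, 31)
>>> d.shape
(3, 7)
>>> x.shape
(3, 19)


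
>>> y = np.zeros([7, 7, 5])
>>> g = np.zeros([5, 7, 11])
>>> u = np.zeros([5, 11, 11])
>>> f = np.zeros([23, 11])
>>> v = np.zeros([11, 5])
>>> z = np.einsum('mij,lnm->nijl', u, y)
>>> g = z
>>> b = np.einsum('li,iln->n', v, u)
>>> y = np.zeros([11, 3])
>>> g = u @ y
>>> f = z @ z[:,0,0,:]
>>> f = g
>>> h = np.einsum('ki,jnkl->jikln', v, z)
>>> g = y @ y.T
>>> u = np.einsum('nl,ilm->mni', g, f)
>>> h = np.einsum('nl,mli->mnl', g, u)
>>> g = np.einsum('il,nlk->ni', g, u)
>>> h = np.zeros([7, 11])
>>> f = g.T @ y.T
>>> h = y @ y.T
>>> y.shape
(11, 3)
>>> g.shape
(3, 11)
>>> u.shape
(3, 11, 5)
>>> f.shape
(11, 11)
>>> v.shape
(11, 5)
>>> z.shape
(7, 11, 11, 7)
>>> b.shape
(11,)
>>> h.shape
(11, 11)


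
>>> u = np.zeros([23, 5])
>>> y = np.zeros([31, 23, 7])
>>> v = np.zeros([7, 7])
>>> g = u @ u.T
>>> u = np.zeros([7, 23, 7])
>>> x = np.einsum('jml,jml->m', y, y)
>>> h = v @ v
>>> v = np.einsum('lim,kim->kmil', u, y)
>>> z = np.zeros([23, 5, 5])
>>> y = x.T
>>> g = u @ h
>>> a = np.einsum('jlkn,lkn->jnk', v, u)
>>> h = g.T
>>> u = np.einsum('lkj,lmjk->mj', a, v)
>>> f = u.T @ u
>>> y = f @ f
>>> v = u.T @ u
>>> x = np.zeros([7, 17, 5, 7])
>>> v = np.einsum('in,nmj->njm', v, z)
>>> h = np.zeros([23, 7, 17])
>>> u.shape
(7, 23)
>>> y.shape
(23, 23)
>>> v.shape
(23, 5, 5)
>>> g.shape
(7, 23, 7)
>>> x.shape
(7, 17, 5, 7)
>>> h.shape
(23, 7, 17)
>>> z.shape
(23, 5, 5)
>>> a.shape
(31, 7, 23)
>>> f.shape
(23, 23)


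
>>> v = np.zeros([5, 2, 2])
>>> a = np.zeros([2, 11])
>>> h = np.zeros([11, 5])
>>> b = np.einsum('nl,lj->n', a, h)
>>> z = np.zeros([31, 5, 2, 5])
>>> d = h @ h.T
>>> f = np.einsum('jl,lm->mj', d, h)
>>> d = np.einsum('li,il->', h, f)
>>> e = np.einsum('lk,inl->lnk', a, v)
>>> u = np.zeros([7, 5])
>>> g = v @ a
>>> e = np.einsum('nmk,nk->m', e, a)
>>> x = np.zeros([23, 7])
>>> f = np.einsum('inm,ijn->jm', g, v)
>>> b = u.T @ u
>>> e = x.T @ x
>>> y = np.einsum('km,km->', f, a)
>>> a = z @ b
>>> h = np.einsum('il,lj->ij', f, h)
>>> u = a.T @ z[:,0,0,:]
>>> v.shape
(5, 2, 2)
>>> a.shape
(31, 5, 2, 5)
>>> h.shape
(2, 5)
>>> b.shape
(5, 5)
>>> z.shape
(31, 5, 2, 5)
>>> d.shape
()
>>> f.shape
(2, 11)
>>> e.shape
(7, 7)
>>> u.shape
(5, 2, 5, 5)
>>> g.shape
(5, 2, 11)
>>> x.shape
(23, 7)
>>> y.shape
()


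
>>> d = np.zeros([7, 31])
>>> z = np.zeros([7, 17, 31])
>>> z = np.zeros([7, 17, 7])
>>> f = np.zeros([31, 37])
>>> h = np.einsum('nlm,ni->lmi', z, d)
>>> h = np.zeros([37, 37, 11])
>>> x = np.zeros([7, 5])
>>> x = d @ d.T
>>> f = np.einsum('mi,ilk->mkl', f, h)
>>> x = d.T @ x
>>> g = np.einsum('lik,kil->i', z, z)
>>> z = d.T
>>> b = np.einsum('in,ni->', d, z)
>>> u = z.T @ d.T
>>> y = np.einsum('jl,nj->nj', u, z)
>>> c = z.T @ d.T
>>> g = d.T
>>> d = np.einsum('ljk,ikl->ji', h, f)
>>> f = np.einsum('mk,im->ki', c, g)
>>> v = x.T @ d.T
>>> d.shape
(37, 31)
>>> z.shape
(31, 7)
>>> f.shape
(7, 31)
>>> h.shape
(37, 37, 11)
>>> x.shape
(31, 7)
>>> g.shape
(31, 7)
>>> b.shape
()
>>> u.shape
(7, 7)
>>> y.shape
(31, 7)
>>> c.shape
(7, 7)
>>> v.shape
(7, 37)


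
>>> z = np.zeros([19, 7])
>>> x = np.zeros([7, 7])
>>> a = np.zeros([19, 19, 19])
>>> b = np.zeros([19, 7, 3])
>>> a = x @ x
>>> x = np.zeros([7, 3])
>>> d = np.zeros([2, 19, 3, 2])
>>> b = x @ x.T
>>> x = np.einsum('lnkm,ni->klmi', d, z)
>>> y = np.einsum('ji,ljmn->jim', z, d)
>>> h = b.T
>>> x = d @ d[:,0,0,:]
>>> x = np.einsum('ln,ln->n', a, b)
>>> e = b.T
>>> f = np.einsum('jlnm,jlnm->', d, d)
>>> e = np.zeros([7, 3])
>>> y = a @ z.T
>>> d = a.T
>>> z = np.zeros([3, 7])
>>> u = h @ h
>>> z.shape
(3, 7)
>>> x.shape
(7,)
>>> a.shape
(7, 7)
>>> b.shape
(7, 7)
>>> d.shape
(7, 7)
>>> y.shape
(7, 19)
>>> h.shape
(7, 7)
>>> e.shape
(7, 3)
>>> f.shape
()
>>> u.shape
(7, 7)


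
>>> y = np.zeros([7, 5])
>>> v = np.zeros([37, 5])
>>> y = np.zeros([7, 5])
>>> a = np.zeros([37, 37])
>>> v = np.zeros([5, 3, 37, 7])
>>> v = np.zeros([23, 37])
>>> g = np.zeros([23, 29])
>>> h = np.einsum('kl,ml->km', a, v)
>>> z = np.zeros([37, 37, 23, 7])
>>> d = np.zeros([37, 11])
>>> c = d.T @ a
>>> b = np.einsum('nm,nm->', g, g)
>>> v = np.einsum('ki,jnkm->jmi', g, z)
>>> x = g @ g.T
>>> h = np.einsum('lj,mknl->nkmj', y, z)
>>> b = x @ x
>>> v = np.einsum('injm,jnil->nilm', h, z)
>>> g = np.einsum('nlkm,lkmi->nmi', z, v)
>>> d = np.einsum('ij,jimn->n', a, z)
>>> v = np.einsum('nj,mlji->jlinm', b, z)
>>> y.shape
(7, 5)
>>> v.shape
(23, 37, 7, 23, 37)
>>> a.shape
(37, 37)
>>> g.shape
(37, 7, 5)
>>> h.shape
(23, 37, 37, 5)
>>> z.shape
(37, 37, 23, 7)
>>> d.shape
(7,)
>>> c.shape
(11, 37)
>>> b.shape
(23, 23)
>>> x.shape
(23, 23)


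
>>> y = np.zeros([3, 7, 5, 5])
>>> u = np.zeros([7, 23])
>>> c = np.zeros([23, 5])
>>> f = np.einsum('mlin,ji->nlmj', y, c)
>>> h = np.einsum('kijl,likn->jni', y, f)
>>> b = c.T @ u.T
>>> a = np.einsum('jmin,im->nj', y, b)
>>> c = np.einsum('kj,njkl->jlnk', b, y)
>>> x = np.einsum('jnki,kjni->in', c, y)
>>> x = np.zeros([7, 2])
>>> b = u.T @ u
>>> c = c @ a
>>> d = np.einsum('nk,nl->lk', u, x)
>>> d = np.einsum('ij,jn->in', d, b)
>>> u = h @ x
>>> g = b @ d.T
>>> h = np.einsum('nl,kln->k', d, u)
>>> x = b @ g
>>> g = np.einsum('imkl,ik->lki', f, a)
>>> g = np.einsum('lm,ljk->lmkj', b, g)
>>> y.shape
(3, 7, 5, 5)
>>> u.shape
(5, 23, 2)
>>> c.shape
(7, 5, 3, 3)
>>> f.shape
(5, 7, 3, 23)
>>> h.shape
(5,)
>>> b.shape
(23, 23)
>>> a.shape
(5, 3)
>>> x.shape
(23, 2)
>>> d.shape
(2, 23)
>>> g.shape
(23, 23, 5, 3)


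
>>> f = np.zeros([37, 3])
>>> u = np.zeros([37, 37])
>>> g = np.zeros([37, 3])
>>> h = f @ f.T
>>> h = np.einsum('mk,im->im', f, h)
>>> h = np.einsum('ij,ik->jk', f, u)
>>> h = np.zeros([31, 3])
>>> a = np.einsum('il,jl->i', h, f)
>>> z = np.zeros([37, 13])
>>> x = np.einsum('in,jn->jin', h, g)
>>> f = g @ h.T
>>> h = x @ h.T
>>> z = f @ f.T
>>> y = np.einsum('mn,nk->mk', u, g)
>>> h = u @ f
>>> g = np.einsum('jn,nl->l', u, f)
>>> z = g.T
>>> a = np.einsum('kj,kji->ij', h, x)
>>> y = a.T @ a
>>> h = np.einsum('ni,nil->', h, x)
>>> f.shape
(37, 31)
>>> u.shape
(37, 37)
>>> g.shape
(31,)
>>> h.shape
()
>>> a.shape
(3, 31)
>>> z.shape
(31,)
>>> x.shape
(37, 31, 3)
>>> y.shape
(31, 31)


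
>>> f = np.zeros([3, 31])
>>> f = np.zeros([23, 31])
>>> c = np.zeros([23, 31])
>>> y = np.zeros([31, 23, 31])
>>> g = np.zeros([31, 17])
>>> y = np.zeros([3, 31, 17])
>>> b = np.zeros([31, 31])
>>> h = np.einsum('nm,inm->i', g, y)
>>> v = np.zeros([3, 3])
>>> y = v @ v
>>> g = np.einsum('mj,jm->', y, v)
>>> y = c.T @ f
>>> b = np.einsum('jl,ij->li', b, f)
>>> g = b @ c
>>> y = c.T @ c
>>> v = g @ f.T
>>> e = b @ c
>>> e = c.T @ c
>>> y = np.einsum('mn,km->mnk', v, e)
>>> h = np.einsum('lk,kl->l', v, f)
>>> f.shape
(23, 31)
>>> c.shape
(23, 31)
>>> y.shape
(31, 23, 31)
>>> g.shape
(31, 31)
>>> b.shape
(31, 23)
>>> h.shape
(31,)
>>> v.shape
(31, 23)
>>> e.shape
(31, 31)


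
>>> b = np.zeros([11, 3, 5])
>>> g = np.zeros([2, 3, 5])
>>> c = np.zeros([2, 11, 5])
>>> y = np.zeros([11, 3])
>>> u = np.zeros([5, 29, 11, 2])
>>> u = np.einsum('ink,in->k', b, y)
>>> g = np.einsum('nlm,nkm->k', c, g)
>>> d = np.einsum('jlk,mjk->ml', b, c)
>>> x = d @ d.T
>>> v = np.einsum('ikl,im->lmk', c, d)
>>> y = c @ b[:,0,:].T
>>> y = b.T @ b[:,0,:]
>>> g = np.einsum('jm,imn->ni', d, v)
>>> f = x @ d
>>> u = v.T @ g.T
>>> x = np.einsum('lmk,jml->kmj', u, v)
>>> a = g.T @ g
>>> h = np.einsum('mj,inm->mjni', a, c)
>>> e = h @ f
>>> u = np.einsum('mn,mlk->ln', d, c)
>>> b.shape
(11, 3, 5)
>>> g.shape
(11, 5)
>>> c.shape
(2, 11, 5)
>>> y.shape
(5, 3, 5)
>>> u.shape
(11, 3)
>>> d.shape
(2, 3)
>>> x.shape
(11, 3, 5)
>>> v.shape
(5, 3, 11)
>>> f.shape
(2, 3)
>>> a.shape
(5, 5)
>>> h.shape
(5, 5, 11, 2)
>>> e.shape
(5, 5, 11, 3)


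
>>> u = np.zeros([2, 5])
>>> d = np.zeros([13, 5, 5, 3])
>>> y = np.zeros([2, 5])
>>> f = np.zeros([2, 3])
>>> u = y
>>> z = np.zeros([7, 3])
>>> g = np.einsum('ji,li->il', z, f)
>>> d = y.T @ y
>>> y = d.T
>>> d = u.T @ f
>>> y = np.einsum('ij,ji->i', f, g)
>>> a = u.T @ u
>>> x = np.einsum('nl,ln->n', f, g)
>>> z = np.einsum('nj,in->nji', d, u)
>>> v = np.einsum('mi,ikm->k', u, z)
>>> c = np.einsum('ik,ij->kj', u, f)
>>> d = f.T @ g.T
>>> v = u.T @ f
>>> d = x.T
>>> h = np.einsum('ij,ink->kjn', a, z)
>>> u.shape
(2, 5)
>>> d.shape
(2,)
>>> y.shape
(2,)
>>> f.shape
(2, 3)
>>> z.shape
(5, 3, 2)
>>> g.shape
(3, 2)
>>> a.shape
(5, 5)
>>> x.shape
(2,)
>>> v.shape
(5, 3)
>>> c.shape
(5, 3)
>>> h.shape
(2, 5, 3)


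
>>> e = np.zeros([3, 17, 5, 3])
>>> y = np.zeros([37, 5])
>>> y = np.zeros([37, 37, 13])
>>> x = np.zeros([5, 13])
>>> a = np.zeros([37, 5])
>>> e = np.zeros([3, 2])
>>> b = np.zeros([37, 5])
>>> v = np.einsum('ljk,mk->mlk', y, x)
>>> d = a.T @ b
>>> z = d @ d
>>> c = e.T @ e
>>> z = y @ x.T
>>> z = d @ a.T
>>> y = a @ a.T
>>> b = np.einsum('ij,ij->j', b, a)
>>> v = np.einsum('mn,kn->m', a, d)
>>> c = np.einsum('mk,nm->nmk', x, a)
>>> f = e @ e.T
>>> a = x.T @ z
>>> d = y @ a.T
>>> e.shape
(3, 2)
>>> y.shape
(37, 37)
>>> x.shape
(5, 13)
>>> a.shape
(13, 37)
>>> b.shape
(5,)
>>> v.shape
(37,)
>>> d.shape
(37, 13)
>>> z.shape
(5, 37)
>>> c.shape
(37, 5, 13)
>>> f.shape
(3, 3)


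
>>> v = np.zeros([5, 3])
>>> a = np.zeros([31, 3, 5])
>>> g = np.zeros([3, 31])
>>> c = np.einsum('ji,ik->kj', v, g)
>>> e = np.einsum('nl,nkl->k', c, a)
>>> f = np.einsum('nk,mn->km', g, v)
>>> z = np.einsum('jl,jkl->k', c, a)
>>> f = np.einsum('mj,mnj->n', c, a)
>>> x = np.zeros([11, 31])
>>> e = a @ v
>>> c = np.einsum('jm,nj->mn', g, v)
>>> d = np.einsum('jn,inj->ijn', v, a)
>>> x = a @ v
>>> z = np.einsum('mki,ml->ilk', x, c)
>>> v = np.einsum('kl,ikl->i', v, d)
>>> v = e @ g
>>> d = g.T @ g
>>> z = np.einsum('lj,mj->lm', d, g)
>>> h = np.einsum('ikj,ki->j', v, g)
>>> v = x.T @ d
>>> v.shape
(3, 3, 31)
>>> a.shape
(31, 3, 5)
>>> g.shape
(3, 31)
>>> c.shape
(31, 5)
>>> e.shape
(31, 3, 3)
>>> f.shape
(3,)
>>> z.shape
(31, 3)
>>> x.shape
(31, 3, 3)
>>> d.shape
(31, 31)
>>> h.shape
(31,)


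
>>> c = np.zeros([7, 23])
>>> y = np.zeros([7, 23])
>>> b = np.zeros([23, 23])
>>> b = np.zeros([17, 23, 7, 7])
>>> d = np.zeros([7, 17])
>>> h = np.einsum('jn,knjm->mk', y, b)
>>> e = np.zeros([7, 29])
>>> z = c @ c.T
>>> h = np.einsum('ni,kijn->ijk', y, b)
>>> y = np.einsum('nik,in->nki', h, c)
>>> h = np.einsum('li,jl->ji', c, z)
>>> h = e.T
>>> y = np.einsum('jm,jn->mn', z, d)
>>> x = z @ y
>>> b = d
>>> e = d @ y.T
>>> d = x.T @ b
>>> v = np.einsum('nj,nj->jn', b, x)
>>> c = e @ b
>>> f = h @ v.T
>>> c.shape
(7, 17)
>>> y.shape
(7, 17)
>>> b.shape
(7, 17)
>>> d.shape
(17, 17)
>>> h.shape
(29, 7)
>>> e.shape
(7, 7)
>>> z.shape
(7, 7)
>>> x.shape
(7, 17)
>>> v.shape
(17, 7)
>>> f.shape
(29, 17)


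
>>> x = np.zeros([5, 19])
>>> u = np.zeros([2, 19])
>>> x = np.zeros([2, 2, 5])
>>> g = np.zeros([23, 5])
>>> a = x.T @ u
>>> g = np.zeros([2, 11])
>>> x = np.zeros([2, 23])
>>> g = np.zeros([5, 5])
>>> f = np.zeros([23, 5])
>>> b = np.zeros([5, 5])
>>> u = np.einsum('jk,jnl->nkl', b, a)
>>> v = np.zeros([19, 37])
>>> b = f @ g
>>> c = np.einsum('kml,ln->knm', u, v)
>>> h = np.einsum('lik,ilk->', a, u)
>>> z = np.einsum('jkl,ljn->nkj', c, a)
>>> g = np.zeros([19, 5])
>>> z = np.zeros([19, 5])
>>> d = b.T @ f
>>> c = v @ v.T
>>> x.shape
(2, 23)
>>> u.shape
(2, 5, 19)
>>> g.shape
(19, 5)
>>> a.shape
(5, 2, 19)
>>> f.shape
(23, 5)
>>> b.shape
(23, 5)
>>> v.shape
(19, 37)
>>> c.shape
(19, 19)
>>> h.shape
()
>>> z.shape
(19, 5)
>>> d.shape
(5, 5)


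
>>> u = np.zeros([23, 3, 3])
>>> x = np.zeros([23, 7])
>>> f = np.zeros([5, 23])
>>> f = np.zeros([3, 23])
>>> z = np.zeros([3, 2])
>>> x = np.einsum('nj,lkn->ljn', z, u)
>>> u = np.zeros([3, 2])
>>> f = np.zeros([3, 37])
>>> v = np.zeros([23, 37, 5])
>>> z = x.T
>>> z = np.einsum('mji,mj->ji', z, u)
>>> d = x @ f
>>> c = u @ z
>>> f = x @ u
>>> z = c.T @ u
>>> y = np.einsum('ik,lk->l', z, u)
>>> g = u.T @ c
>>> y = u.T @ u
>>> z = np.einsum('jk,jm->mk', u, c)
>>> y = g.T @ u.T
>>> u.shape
(3, 2)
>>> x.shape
(23, 2, 3)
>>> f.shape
(23, 2, 2)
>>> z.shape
(23, 2)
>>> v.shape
(23, 37, 5)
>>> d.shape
(23, 2, 37)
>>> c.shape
(3, 23)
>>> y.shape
(23, 3)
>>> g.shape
(2, 23)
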